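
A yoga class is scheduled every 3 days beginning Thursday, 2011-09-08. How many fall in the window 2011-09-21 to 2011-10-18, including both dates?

9

Occurrences land 3·i days after 2011-09-08 for i = 0, 1, 2, …
2011-09-21 is 13 days after the start; 13 ÷ 3 = 4 remainder 1; since the remainder is 1, round up to i = 5. First occurrence in the window: #6 on 2011-09-23 (5×3 = 15 days in).
2011-10-18 is 40 days after the start; 40 ÷ 3 = 13 remainder 1. Last occurrence in the window: #14 on 2011-10-17.
Occurrences #6 through #14: 9 in total.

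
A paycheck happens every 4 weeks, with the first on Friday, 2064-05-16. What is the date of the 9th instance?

The 9th occurrence is 8 intervals after the first: 8 × 28 = 224 days after 2064-05-16.
May has 31 days — 15 days to the end of May leaves 209.
June has 30 days (179 left).
July has 31 days (148 left).
August has 31 days (117 left).
September has 30 days (87 left).
October has 31 days (56 left).
November has 30 days (26 left).
26 days into December → 2064-12-26.

2064-12-26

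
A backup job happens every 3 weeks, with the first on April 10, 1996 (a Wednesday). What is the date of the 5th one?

The 5th occurrence is 4 intervals after the first: 4 × 21 = 84 days after April 10, 1996.
April has 30 days — 20 days to the end of April leaves 64.
May has 31 days (33 left).
June has 30 days (3 left).
3 days into July → July 3, 1996.

July 3, 1996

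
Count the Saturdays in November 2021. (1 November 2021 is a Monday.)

4

1 November 2021 is a Monday; the first Saturday on or after it is 6 November 2021 (5 days later).
From 6 November 2021 to 30 November 2021 is 30 − 6 = 24 days.
24 ÷ 7 = 3 full weeks with remainder 3, so 3 more Saturdays after the first → 4.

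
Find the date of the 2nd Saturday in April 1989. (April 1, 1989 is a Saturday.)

8 April 1989

April 1989 begins on a Saturday, so the first Saturday is April 1.
The 2nd Saturday is 1 weeks later: 1 + 7 = 8.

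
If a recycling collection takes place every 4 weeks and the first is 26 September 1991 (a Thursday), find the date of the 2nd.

24 October 1991

The 2nd occurrence is 1 interval after the first: 1 × 28 = 28 days after 26 September 1991.
September has 30 days — 4 days to the end of September leaves 24.
24 days into October → 24 October 1991.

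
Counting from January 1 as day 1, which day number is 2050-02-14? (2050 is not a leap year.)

45

Days in months before February: 31 = 31.
Plus 14 days into February → day 45.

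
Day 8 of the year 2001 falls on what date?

8 into January → January 8.

January 8, 2001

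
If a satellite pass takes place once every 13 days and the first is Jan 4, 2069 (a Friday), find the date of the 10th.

The 10th occurrence is 9 intervals after the first: 9 × 13 = 117 days after Jan 4, 2069.
Jan has 31 days — 27 days to the end of Jan leaves 90.
Feb has 28 days (62 left).
Mar has 31 days (31 left).
Apr has 30 days (1 left).
1 day into May → May 1, 2069.

May 1, 2069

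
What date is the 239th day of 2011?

January has 31 days (239 − 31 = 208 remain).
February has 28 days (208 − 28 = 180 remain).
March has 31 days (180 − 31 = 149 remain).
April has 30 days (149 − 30 = 119 remain).
May has 31 days (119 − 31 = 88 remain).
June has 30 days (88 − 30 = 58 remain).
July has 31 days (58 − 31 = 27 remain).
27 into August → August 27.

2011-08-27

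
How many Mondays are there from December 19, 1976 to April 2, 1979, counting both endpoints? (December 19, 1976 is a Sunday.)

December 19, 1976 is a Sunday; the first Monday on or after it is December 20, 1976 (1 day later).
From December 20, 1976 to April 2, 1979: 11 + 365 + 365 + 92 = 833 days (rest of 1976, 1977, 1978, to April 2, 1979 in 1979).
833 ÷ 7 = 119 full weeks with remainder 0, so 119 more Mondays after the first → 120.

120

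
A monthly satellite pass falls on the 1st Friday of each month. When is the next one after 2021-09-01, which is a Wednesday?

September 2021 starts on a Wednesday, so its 1st Friday is 2021-09-03 (2 days in).
2021-09-03 is after 2021-09-01, so that is the next one.

2021-09-03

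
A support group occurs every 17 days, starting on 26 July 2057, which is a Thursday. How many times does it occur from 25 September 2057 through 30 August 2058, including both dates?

20

Occurrences land 17·i days after 26 July 2057 for i = 0, 1, 2, …
25 September 2057 is 61 days after the start; 61 ÷ 17 = 3 remainder 10; since the remainder is 10, round up to i = 4. First occurrence in the window: #5 on 2 October 2057 (4×17 = 68 days in).
30 August 2058 is 400 days after the start; 400 ÷ 17 = 23 remainder 9. Last occurrence in the window: #24 on 21 August 2058.
Occurrences #5 through #24: 20 in total.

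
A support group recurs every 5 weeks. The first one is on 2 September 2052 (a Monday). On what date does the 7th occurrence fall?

The 7th occurrence is 6 intervals after the first: 6 × 35 = 210 days after 2 September 2052.
September has 30 days — 28 days to the end of September leaves 182.
October has 31 days (151 left).
November has 30 days (121 left).
December has 31 days (90 left).
January has 31 days (59 left).
February has 28 days (31 left).
31 days into March → 31 March 2053.

31 March 2053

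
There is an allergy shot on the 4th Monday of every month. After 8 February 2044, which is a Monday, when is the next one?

22 February 2044

February 2044 starts on a Monday; its first Monday is the 1st, so the 4th Monday is the 22nd — 22 February 2044.
22 February 2044 is after 8 February 2044, so that is the next one.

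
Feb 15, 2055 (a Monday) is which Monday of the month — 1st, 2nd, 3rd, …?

3rd

Day 15 falls in week ⌈15/7⌉ of the month.
Days 1–7 hold the 1st Monday, 8–14 the 2nd, 15–21 the 3rd, 22–28 the 4th, 29–31 the 5th.
15 is in the range for the 3rd.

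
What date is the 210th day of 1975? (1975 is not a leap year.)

January has 31 days (210 − 31 = 179 remain).
February has 28 days (179 − 28 = 151 remain).
March has 31 days (151 − 31 = 120 remain).
April has 30 days (120 − 30 = 90 remain).
May has 31 days (90 − 31 = 59 remain).
June has 30 days (59 − 30 = 29 remain).
29 into July → July 29.

1975-07-29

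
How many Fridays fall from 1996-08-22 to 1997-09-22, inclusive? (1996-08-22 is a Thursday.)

57

1996-08-22 is a Thursday; the first Friday on or after it is 1996-08-23 (1 day later).
From 1996-08-23 to 1997-09-22: 130 + 265 = 395 days (rest of 1996, to 1997-09-22 in 1997).
395 ÷ 7 = 56 full weeks with remainder 3, so 56 more Fridays after the first → 57.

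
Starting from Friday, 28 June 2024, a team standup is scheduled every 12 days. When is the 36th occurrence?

22 August 2025

The 36th occurrence is 35 intervals after the first: 35 × 12 = 420 days after 28 June 2024.
June has 30 days — 2 days to the end of June leaves 418.
From end of June to end of 2024 is 184 days (234 left).
January has 31 days (203 left).
February has 28 days (175 left).
March has 31 days (144 left).
April has 30 days (114 left).
May has 31 days (83 left).
June has 30 days (53 left).
July has 31 days (22 left).
22 days into August → 22 August 2025.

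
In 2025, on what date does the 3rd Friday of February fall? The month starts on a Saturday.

February 2025 begins on a Saturday, so the first Friday is February 7 (6 days later).
The 3rd Friday is 2 weeks later: 7 + 14 = 21.

February 21, 2025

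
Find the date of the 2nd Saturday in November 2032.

The first Saturday of November 2032 is November 6.
The 2nd Saturday is 1 weeks later: 6 + 7 = 13.

2032-11-13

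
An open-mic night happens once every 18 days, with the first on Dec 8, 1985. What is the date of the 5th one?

The 5th occurrence is 4 intervals after the first: 4 × 18 = 72 days after Dec 8, 1985.
Dec has 31 days — 23 days to the end of Dec leaves 49.
Jan has 31 days (18 left).
18 days into Feb → Feb 18, 1986.

Feb 18, 1986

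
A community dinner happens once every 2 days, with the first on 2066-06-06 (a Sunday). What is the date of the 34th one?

2066-08-11

The 34th occurrence is 33 intervals after the first: 33 × 2 = 66 days after 2066-06-06.
June has 30 days — 24 days to the end of June leaves 42.
July has 31 days (11 left).
11 days into August → 2066-08-11.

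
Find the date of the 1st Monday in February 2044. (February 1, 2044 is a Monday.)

February 2044 begins on a Monday, so the first Monday is February 1.

2044-02-01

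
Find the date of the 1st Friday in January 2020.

3 January 2020

January 2020 begins on a Wednesday, so the first Friday is January 3 (2 days later).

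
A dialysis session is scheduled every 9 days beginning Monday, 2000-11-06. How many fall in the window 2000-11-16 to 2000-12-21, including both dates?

4

Occurrences land 9·i days after 2000-11-06 for i = 0, 1, 2, …
2000-11-16 is 10 days after the start; 10 ÷ 9 = 1 remainder 1; since the remainder is 1, round up to i = 2. First occurrence in the window: #3 on 2000-11-24 (2×9 = 18 days in).
2000-12-21 is 45 days after the start; 45 ÷ 9 = 5 remainder 0. Last occurrence in the window: #6 on 2000-12-21.
Occurrences #3 through #6: 4 in total.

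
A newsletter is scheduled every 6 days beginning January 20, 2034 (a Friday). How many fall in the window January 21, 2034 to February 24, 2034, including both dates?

Occurrences land 6·i days after January 20, 2034 for i = 0, 1, 2, …
January 21, 2034 is 1 day after the start; 1 ÷ 6 = 0 remainder 1; since the remainder is 1, round up to i = 1. First occurrence in the window: #2 on January 26, 2034 (1×6 = 6 days in).
February 24, 2034 is 35 days after the start; 35 ÷ 6 = 5 remainder 5. Last occurrence in the window: #6 on February 19, 2034.
Occurrences #2 through #6: 5 in total.

5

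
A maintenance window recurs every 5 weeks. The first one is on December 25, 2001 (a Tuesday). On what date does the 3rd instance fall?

March 5, 2002

The 3rd occurrence is 2 intervals after the first: 2 × 35 = 70 days after December 25, 2001.
December has 31 days — 6 days to the end of December leaves 64.
January has 31 days (33 left).
February has 28 days (5 left).
5 days into March → March 5, 2002.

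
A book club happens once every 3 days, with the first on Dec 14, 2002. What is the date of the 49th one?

May 7, 2003

The 49th occurrence is 48 intervals after the first: 48 × 3 = 144 days after Dec 14, 2002.
Dec has 31 days — 17 days to the end of Dec leaves 127.
Jan has 31 days (96 left).
Feb has 28 days (68 left).
Mar has 31 days (37 left).
Apr has 30 days (7 left).
7 days into May → May 7, 2003.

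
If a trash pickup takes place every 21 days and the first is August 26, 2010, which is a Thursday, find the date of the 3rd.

The 3rd occurrence is 2 intervals after the first: 2 × 21 = 42 days after August 26, 2010.
August has 31 days — 5 days to the end of August leaves 37.
September has 30 days (7 left).
7 days into October → October 7, 2010.

October 7, 2010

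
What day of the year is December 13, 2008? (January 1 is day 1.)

348

Days in months before December: 31 + 29 + 31 + 30 + 31 + 30 + 31 + 31 + 30 + 31 + 30 = 335.
Plus 13 days into December → day 348.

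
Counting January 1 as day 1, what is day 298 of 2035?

Oct 25, 2035

Jan has 31 days (298 − 31 = 267 remain).
Feb has 28 days (267 − 28 = 239 remain).
Mar has 31 days (239 − 31 = 208 remain).
Apr has 30 days (208 − 30 = 178 remain).
May has 31 days (178 − 31 = 147 remain).
Jun has 30 days (147 − 30 = 117 remain).
Jul has 31 days (117 − 31 = 86 remain).
Aug has 31 days (86 − 31 = 55 remain).
Sep has 30 days (55 − 30 = 25 remain).
25 into Oct → Oct 25.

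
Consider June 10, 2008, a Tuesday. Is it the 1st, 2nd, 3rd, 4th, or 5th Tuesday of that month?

Day 10 falls in week ⌈10/7⌉ of the month.
Days 1–7 hold the 1st Tuesday, 8–14 the 2nd, 15–21 the 3rd, 22–28 the 4th, 29–31 the 5th.
10 is in the range for the 2nd.

2nd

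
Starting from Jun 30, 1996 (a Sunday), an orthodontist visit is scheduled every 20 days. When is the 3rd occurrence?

The 3rd occurrence is 2 intervals after the first: 2 × 20 = 40 days after Jun 30, 1996.
Jun has 30 days — 0 days to the end of Jun leaves 40.
Jul has 31 days (9 left).
9 days into Aug → Aug 9, 1996.

Aug 9, 1996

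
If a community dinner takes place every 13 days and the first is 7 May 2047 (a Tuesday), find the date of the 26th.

The 26th occurrence is 25 intervals after the first: 25 × 13 = 325 days after 7 May 2047.
May has 31 days — 24 days to the end of May leaves 301.
June has 30 days (271 left).
July has 31 days (240 left).
August has 31 days (209 left).
September has 30 days (179 left).
October has 31 days (148 left).
November has 30 days (118 left).
December has 31 days (87 left).
January has 31 days (56 left).
February has 29 days (27 left).
27 days into March → 27 March 2048.

27 March 2048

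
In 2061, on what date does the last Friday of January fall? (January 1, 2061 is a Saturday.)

January 2061 begins on a Saturday, so the first Friday is January 7 (6 days later).
January 2061 has 31 days. Adding weeks: 7, 14, 21, 28 — the last one ≤ 31 is the 28th.

28 January 2061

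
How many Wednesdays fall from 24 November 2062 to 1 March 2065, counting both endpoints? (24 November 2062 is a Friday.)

24 November 2062 is a Friday; the first Wednesday on or after it is 29 November 2062 (5 days later).
From 29 November 2062 to 1 March 2065: 32 + 365 + 366 + 60 = 823 days (rest of 2062, 2063, 2064, to 1 March 2065 in 2065).
823 ÷ 7 = 117 full weeks with remainder 4, so 117 more Wednesdays after the first → 118.

118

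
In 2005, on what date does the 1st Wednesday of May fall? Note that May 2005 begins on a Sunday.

4 May 2005

May 2005 begins on a Sunday, so the first Wednesday is May 4 (3 days later).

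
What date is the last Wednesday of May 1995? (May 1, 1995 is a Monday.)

May 1995 begins on a Monday, so the first Wednesday is May 3 (2 days later).
May 1995 has 31 days. Adding weeks: 3, 10, 17, 24, 31 — the last one ≤ 31 is the 31st.

May 31, 1995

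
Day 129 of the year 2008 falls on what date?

May 8, 2008

January has 31 days (129 − 31 = 98 remain).
February has 29 days (98 − 29 = 69 remain).
March has 31 days (69 − 31 = 38 remain).
April has 30 days (38 − 30 = 8 remain).
8 into May → May 8.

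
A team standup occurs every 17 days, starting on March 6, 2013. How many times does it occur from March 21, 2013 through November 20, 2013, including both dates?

15

Occurrences land 17·i days after March 6, 2013 for i = 0, 1, 2, …
March 21, 2013 is 15 days after the start; 15 ÷ 17 = 0 remainder 15; since the remainder is 15, round up to i = 1. First occurrence in the window: #2 on March 23, 2013 (1×17 = 17 days in).
November 20, 2013 is 259 days after the start; 259 ÷ 17 = 15 remainder 4. Last occurrence in the window: #16 on November 16, 2013.
Occurrences #2 through #16: 15 in total.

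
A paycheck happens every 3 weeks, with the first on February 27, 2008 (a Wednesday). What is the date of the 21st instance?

The 21st occurrence is 20 intervals after the first: 20 × 21 = 420 days after February 27, 2008.
February has 29 days — 2 days to the end of February leaves 418.
From end of February to end of 2008 is 306 days (112 left).
January has 31 days (81 left).
February has 28 days (53 left).
March has 31 days (22 left).
22 days into April → April 22, 2009.

April 22, 2009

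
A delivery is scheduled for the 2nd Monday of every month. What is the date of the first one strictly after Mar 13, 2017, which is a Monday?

Mar 2017 starts on a Wednesday; its first Monday is the 6th, so the 2nd Monday is the 13th — Mar 13, 2017.
That is not after Mar 13, 2017, so look at Apr 2017.
Apr 2017 starts on a Saturday; its first Monday is the 3rd, so the 2nd Monday is the 10th — Apr 10, 2017.

Apr 10, 2017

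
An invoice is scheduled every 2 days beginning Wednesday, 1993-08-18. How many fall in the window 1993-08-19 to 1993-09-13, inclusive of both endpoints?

Occurrences land 2·i days after 1993-08-18 for i = 0, 1, 2, …
1993-08-19 is 1 day after the start; 1 ÷ 2 = 0 remainder 1; since the remainder is 1, round up to i = 1. First occurrence in the window: #2 on 1993-08-20 (1×2 = 2 days in).
1993-09-13 is 26 days after the start; 26 ÷ 2 = 13 remainder 0. Last occurrence in the window: #14 on 1993-09-13.
Occurrences #2 through #14: 13 in total.

13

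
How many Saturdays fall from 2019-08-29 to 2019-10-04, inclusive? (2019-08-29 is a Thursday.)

2019-08-29 is a Thursday; the first Saturday on or after it is 2019-08-31 (2 days later).
From 2019-08-31 to 2019-10-04: 0 + 30 + 4 = 34 days (rest of August, September, October).
34 ÷ 7 = 4 full weeks with remainder 6, so 4 more Saturdays after the first → 5.

5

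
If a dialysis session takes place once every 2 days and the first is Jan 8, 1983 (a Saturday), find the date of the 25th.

Feb 25, 1983

The 25th occurrence is 24 intervals after the first: 24 × 2 = 48 days after Jan 8, 1983.
Jan has 31 days — 23 days to the end of Jan leaves 25.
25 days into Feb → Feb 25, 1983.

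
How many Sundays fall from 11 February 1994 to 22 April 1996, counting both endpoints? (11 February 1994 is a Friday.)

115

11 February 1994 is a Friday; the first Sunday on or after it is 13 February 1994 (2 days later).
From 13 February 1994 to 22 April 1996: 321 + 365 + 113 = 799 days (rest of 1994, 1995, to 22 April 1996 in 1996).
799 ÷ 7 = 114 full weeks with remainder 1, so 114 more Sundays after the first → 115.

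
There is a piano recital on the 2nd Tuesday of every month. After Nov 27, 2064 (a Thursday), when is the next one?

Dec 9, 2064

Nov 2064 starts on a Saturday; its first Tuesday is the 4th, so the 2nd Tuesday is the 11th — Nov 11, 2064.
That is not after Nov 27, 2064, so look at Dec 2064.
Dec 2064 starts on a Monday; its first Tuesday is the 2nd, so the 2nd Tuesday is the 9th — Dec 9, 2064.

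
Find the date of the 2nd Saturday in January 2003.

January 2003 begins on a Wednesday, so the first Saturday is January 4 (3 days later).
The 2nd Saturday is 1 weeks later: 4 + 7 = 11.

2003-01-11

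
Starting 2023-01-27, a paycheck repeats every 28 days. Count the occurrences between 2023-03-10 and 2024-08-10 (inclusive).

19

Occurrences land 28·i days after 2023-01-27 for i = 0, 1, 2, …
2023-03-10 is 42 days after the start; 42 ÷ 28 = 1 remainder 14; since the remainder is 14, round up to i = 2. First occurrence in the window: #3 on 2023-03-24 (2×28 = 56 days in).
2024-08-10 is 561 days after the start; 561 ÷ 28 = 20 remainder 1. Last occurrence in the window: #21 on 2024-08-09.
Occurrences #3 through #21: 19 in total.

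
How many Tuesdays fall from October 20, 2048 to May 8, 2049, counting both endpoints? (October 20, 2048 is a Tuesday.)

October 20, 2048 is a Tuesday; the first Tuesday on or after it is October 20, 2048.
From October 20, 2048 to May 8, 2049: 11 + 30 + 31 + 31 + 28 + 31 + 30 + 8 = 200 days (rest of October, November, December, January, February, March, April, May).
200 ÷ 7 = 28 full weeks with remainder 4, so 28 more Tuesdays after the first → 29.

29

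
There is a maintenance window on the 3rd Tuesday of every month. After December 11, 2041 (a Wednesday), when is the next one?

December 17, 2041

December 2041 starts on a Sunday; its first Tuesday is the 3rd, so the 3rd Tuesday is the 17th — December 17, 2041.
December 17, 2041 is after December 11, 2041, so that is the next one.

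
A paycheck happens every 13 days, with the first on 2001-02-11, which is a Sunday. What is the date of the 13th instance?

2001-07-17

The 13th occurrence is 12 intervals after the first: 12 × 13 = 156 days after 2001-02-11.
February has 28 days — 17 days to the end of February leaves 139.
March has 31 days (108 left).
April has 30 days (78 left).
May has 31 days (47 left).
June has 30 days (17 left).
17 days into July → 2001-07-17.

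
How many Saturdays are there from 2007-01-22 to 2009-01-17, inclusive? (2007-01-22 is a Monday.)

2007-01-22 is a Monday; the first Saturday on or after it is 2007-01-27 (5 days later).
From 2007-01-27 to 2009-01-17: 338 + 366 + 17 = 721 days (rest of 2007, 2008, to 2009-01-17 in 2009).
721 ÷ 7 = 103 full weeks with remainder 0, so 103 more Saturdays after the first → 104.

104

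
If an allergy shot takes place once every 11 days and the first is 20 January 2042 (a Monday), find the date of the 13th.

The 13th occurrence is 12 intervals after the first: 12 × 11 = 132 days after 20 January 2042.
January has 31 days — 11 days to the end of January leaves 121.
February has 28 days (93 left).
March has 31 days (62 left).
April has 30 days (32 left).
May has 31 days (1 left).
1 day into June → 1 June 2042.

1 June 2042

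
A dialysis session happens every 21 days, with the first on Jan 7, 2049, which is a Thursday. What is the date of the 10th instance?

Jul 15, 2049

The 10th occurrence is 9 intervals after the first: 9 × 21 = 189 days after Jan 7, 2049.
Jan has 31 days — 24 days to the end of Jan leaves 165.
Feb has 28 days (137 left).
Mar has 31 days (106 left).
Apr has 30 days (76 left).
May has 31 days (45 left).
Jun has 30 days (15 left).
15 days into Jul → Jul 15, 2049.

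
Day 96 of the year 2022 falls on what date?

2022-04-06

January has 31 days (96 − 31 = 65 remain).
February has 28 days (65 − 28 = 37 remain).
March has 31 days (37 − 31 = 6 remain).
6 into April → April 6.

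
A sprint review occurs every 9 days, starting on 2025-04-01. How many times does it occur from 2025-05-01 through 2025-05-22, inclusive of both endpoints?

Occurrences land 9·i days after 2025-04-01 for i = 0, 1, 2, …
2025-05-01 is 30 days after the start; 30 ÷ 9 = 3 remainder 3; since the remainder is 3, round up to i = 4. First occurrence in the window: #5 on 2025-05-07 (4×9 = 36 days in).
2025-05-22 is 51 days after the start; 51 ÷ 9 = 5 remainder 6. Last occurrence in the window: #6 on 2025-05-16.
Occurrences #5 through #6: 2 in total.

2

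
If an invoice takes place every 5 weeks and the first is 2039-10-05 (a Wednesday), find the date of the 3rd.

The 3rd occurrence is 2 intervals after the first: 2 × 35 = 70 days after 2039-10-05.
October has 31 days — 26 days to the end of October leaves 44.
November has 30 days (14 left).
14 days into December → 2039-12-14.

2039-12-14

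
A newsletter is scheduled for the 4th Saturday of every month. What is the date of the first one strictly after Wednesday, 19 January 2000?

January 2000 starts on a Saturday; its first Saturday is the 1st, so the 4th Saturday is the 22nd — 22 January 2000.
22 January 2000 is after 19 January 2000, so that is the next one.

22 January 2000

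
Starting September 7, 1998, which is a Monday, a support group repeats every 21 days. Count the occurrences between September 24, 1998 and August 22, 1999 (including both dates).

Occurrences land 21·i days after September 7, 1998 for i = 0, 1, 2, …
September 24, 1998 is 17 days after the start; 17 ÷ 21 = 0 remainder 17; since the remainder is 17, round up to i = 1. First occurrence in the window: #2 on September 28, 1998 (1×21 = 21 days in).
August 22, 1999 is 349 days after the start; 349 ÷ 21 = 16 remainder 13. Last occurrence in the window: #17 on August 9, 1999.
Occurrences #2 through #17: 16 in total.

16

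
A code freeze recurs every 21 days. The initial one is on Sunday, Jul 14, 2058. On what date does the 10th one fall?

Jan 19, 2059

The 10th occurrence is 9 intervals after the first: 9 × 21 = 189 days after Jul 14, 2058.
Jul has 31 days — 17 days to the end of Jul leaves 172.
Aug has 31 days (141 left).
Sep has 30 days (111 left).
Oct has 31 days (80 left).
Nov has 30 days (50 left).
Dec has 31 days (19 left).
19 days into Jan → Jan 19, 2059.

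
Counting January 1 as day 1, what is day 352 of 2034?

2034-12-18

January has 31 days (352 − 31 = 321 remain).
February has 28 days (321 − 28 = 293 remain).
March has 31 days (293 − 31 = 262 remain).
April has 30 days (262 − 30 = 232 remain).
May has 31 days (232 − 31 = 201 remain).
June has 30 days (201 − 30 = 171 remain).
July has 31 days (171 − 31 = 140 remain).
August has 31 days (140 − 31 = 109 remain).
September has 30 days (109 − 30 = 79 remain).
October has 31 days (79 − 31 = 48 remain).
November has 30 days (48 − 30 = 18 remain).
18 into December → December 18.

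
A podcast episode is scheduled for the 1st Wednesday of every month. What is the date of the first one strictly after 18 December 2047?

1 January 2048

December 2047 starts on a Sunday, so its 1st Wednesday is 4 December 2047 (3 days in).
That is not after 18 December 2047, so look at January 2048.
January 2048 starts on a Wednesday, so its 1st Wednesday is 1 January 2048.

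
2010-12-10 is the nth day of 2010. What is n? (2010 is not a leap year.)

Days in months before December: 31 + 28 + 31 + 30 + 31 + 30 + 31 + 31 + 30 + 31 + 30 = 334.
Plus 10 days into December → day 344.

344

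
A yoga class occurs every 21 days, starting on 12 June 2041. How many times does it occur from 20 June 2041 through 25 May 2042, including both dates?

16

Occurrences land 21·i days after 12 June 2041 for i = 0, 1, 2, …
20 June 2041 is 8 days after the start; 8 ÷ 21 = 0 remainder 8; since the remainder is 8, round up to i = 1. First occurrence in the window: #2 on 3 July 2041 (1×21 = 21 days in).
25 May 2042 is 347 days after the start; 347 ÷ 21 = 16 remainder 11. Last occurrence in the window: #17 on 14 May 2042.
Occurrences #2 through #17: 16 in total.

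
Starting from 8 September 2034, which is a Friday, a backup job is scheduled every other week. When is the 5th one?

The 5th occurrence is 4 intervals after the first: 4 × 14 = 56 days after 8 September 2034.
September has 30 days — 22 days to the end of September leaves 34.
October has 31 days (3 left).
3 days into November → 3 November 2034.

3 November 2034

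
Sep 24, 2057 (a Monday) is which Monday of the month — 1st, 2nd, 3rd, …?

Day 24 falls in week ⌈24/7⌉ of the month.
Days 1–7 hold the 1st Monday, 8–14 the 2nd, 15–21 the 3rd, 22–28 the 4th, 29–31 the 5th.
24 is in the range for the 4th.

4th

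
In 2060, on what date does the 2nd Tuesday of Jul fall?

Jul 2060 begins on a Thursday, so the first Tuesday is Jul 6 (5 days later).
The 2nd Tuesday is 1 weeks later: 6 + 7 = 13.

Jul 13, 2060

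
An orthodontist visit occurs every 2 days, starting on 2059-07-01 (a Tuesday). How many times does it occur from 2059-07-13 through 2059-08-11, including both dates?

15

Occurrences land 2·i days after 2059-07-01 for i = 0, 1, 2, …
2059-07-13 is 12 days after the start; 12 ÷ 2 = 6 remainder 0. First occurrence in the window: #7 on 2059-07-13 (6×2 = 12 days in).
2059-08-11 is 41 days after the start; 41 ÷ 2 = 20 remainder 1. Last occurrence in the window: #21 on 2059-08-10.
Occurrences #7 through #21: 15 in total.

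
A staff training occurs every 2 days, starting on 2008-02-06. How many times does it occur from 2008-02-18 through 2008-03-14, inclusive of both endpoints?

Occurrences land 2·i days after 2008-02-06 for i = 0, 1, 2, …
2008-02-18 is 12 days after the start; 12 ÷ 2 = 6 remainder 0. First occurrence in the window: #7 on 2008-02-18 (6×2 = 12 days in).
2008-03-14 is 37 days after the start; 37 ÷ 2 = 18 remainder 1. Last occurrence in the window: #19 on 2008-03-13.
Occurrences #7 through #19: 13 in total.

13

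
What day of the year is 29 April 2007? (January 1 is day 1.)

Days in months before April: 31 + 28 + 31 = 90.
Plus 29 days into April → day 119.

119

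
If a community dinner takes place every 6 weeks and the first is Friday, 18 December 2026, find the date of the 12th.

24 March 2028

The 12th occurrence is 11 intervals after the first: 11 × 42 = 462 days after 18 December 2026.
December has 31 days — 13 days to the end of December leaves 449.
2027 has 365 days (84 left).
January has 31 days (53 left).
February has 29 days (24 left).
24 days into March → 24 March 2028.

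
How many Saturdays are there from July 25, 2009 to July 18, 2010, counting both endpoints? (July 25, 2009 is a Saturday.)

July 25, 2009 is a Saturday; the first Saturday on or after it is July 25, 2009.
From July 25, 2009 to July 18, 2010: 159 + 199 = 358 days (rest of 2009, to July 18, 2010 in 2010).
358 ÷ 7 = 51 full weeks with remainder 1, so 51 more Saturdays after the first → 52.

52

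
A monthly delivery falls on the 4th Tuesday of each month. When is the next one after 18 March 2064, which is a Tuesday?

25 March 2064

March 2064 starts on a Saturday; its first Tuesday is the 4th, so the 4th Tuesday is the 25th — 25 March 2064.
25 March 2064 is after 18 March 2064, so that is the next one.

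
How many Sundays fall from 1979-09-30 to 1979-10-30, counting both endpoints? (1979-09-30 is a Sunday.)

1979-09-30 is a Sunday; the first Sunday on or after it is 1979-09-30.
From 1979-09-30 to 1979-10-30: 0 + 30 = 30 days (rest of September, October).
30 ÷ 7 = 4 full weeks with remainder 2, so 4 more Sundays after the first → 5.

5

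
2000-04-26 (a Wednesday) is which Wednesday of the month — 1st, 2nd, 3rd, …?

Day 26 falls in week ⌈26/7⌉ of the month.
Days 1–7 hold the 1st Wednesday, 8–14 the 2nd, 15–21 the 3rd, 22–28 the 4th, 29–31 the 5th.
26 is in the range for the 4th.

4th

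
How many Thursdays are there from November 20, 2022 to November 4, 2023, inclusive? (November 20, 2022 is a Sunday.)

50

November 20, 2022 is a Sunday; the first Thursday on or after it is November 24, 2022 (4 days later).
From November 24, 2022 to November 4, 2023: 37 + 308 = 345 days (rest of 2022, to November 4, 2023 in 2023).
345 ÷ 7 = 49 full weeks with remainder 2, so 49 more Thursdays after the first → 50.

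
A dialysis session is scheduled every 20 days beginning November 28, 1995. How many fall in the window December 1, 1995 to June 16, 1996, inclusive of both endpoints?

10

Occurrences land 20·i days after November 28, 1995 for i = 0, 1, 2, …
December 1, 1995 is 3 days after the start; 3 ÷ 20 = 0 remainder 3; since the remainder is 3, round up to i = 1. First occurrence in the window: #2 on December 18, 1995 (1×20 = 20 days in).
June 16, 1996 is 201 days after the start; 201 ÷ 20 = 10 remainder 1. Last occurrence in the window: #11 on June 15, 1996.
Occurrences #2 through #11: 10 in total.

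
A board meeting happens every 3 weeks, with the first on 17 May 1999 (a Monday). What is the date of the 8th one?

The 8th occurrence is 7 intervals after the first: 7 × 21 = 147 days after 17 May 1999.
May has 31 days — 14 days to the end of May leaves 133.
June has 30 days (103 left).
July has 31 days (72 left).
August has 31 days (41 left).
September has 30 days (11 left).
11 days into October → 11 October 1999.

11 October 1999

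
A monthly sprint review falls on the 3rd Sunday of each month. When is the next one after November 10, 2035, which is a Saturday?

November 2035 starts on a Thursday; its first Sunday is the 4th, so the 3rd Sunday is the 18th — November 18, 2035.
November 18, 2035 is after November 10, 2035, so that is the next one.

November 18, 2035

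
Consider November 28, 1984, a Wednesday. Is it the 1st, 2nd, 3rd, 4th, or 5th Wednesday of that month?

4th

Day 28 falls in week ⌈28/7⌉ of the month.
Days 1–7 hold the 1st Wednesday, 8–14 the 2nd, 15–21 the 3rd, 22–28 the 4th, 29–31 the 5th.
28 is in the range for the 4th.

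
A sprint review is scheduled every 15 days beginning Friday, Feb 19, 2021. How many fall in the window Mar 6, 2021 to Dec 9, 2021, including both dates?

19

Occurrences land 15·i days after Feb 19, 2021 for i = 0, 1, 2, …
Mar 6, 2021 is 15 days after the start; 15 ÷ 15 = 1 remainder 0. First occurrence in the window: #2 on Mar 6, 2021 (1×15 = 15 days in).
Dec 9, 2021 is 293 days after the start; 293 ÷ 15 = 19 remainder 8. Last occurrence in the window: #20 on Dec 1, 2021.
Occurrences #2 through #20: 19 in total.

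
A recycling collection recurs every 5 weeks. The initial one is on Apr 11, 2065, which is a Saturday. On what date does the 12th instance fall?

May 1, 2066

The 12th occurrence is 11 intervals after the first: 11 × 35 = 385 days after Apr 11, 2065.
Apr has 30 days — 19 days to the end of Apr leaves 366.
May has 31 days (335 left).
Jun has 30 days (305 left).
Jul has 31 days (274 left).
Aug has 31 days (243 left).
Sep has 30 days (213 left).
Oct has 31 days (182 left).
Nov has 30 days (152 left).
Dec has 31 days (121 left).
Jan has 31 days (90 left).
Feb has 28 days (62 left).
Mar has 31 days (31 left).
Apr has 30 days (1 left).
1 day into May → May 1, 2066.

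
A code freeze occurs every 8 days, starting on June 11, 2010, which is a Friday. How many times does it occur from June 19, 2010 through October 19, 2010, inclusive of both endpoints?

Occurrences land 8·i days after June 11, 2010 for i = 0, 1, 2, …
June 19, 2010 is 8 days after the start; 8 ÷ 8 = 1 remainder 0. First occurrence in the window: #2 on June 19, 2010 (1×8 = 8 days in).
October 19, 2010 is 130 days after the start; 130 ÷ 8 = 16 remainder 2. Last occurrence in the window: #17 on October 17, 2010.
Occurrences #2 through #17: 16 in total.

16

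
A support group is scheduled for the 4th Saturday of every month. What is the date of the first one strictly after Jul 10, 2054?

Jul 25, 2054

Jul 2054 starts on a Wednesday; its first Saturday is the 4th, so the 4th Saturday is the 25th — Jul 25, 2054.
Jul 25, 2054 is after Jul 10, 2054, so that is the next one.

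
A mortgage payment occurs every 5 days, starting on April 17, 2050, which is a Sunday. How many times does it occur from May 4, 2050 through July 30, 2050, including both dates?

17

Occurrences land 5·i days after April 17, 2050 for i = 0, 1, 2, …
May 4, 2050 is 17 days after the start; 17 ÷ 5 = 3 remainder 2; since the remainder is 2, round up to i = 4. First occurrence in the window: #5 on May 7, 2050 (4×5 = 20 days in).
July 30, 2050 is 104 days after the start; 104 ÷ 5 = 20 remainder 4. Last occurrence in the window: #21 on July 26, 2050.
Occurrences #5 through #21: 17 in total.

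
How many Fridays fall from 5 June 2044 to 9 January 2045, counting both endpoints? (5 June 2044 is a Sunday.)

31

5 June 2044 is a Sunday; the first Friday on or after it is 10 June 2044 (5 days later).
From 10 June 2044 to 9 January 2045: 20 + 31 + 31 + 30 + 31 + 30 + 31 + 9 = 213 days (rest of June, July, August, September, October, November, December, January).
213 ÷ 7 = 30 full weeks with remainder 3, so 30 more Fridays after the first → 31.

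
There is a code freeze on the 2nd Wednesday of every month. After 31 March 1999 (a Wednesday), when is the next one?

14 April 1999

March 1999 starts on a Monday; its first Wednesday is the 3rd, so the 2nd Wednesday is the 10th — 10 March 1999.
That is not after 31 March 1999, so look at April 1999.
April 1999 starts on a Thursday; its first Wednesday is the 7th, so the 2nd Wednesday is the 14th — 14 April 1999.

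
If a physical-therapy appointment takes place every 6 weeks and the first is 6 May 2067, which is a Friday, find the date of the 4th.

The 4th occurrence is 3 intervals after the first: 3 × 42 = 126 days after 6 May 2067.
May has 31 days — 25 days to the end of May leaves 101.
June has 30 days (71 left).
July has 31 days (40 left).
August has 31 days (9 left).
9 days into September → 9 September 2067.

9 September 2067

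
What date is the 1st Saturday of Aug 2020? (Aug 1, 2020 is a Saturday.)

Aug 1, 2020

Aug 2020 begins on a Saturday, so the first Saturday is Aug 1.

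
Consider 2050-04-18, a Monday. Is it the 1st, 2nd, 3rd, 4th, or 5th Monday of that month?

Day 18 falls in week ⌈18/7⌉ of the month.
Days 1–7 hold the 1st Monday, 8–14 the 2nd, 15–21 the 3rd, 22–28 the 4th, 29–31 the 5th.
18 is in the range for the 3rd.

3rd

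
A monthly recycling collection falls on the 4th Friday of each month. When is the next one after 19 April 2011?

April 2011 starts on a Friday; its first Friday is the 1st, so the 4th Friday is the 22nd — 22 April 2011.
22 April 2011 is after 19 April 2011, so that is the next one.

22 April 2011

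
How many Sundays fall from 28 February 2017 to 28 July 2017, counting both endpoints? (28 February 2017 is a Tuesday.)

21

28 February 2017 is a Tuesday; the first Sunday on or after it is 5 March 2017 (5 days later).
From 5 March 2017 to 28 July 2017: 26 + 30 + 31 + 30 + 28 = 145 days (rest of March, April, May, June, July).
145 ÷ 7 = 20 full weeks with remainder 5, so 20 more Sundays after the first → 21.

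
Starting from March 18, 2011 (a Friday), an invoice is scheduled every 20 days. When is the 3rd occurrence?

April 27, 2011

The 3rd occurrence is 2 intervals after the first: 2 × 20 = 40 days after March 18, 2011.
March has 31 days — 13 days to the end of March leaves 27.
27 days into April → April 27, 2011.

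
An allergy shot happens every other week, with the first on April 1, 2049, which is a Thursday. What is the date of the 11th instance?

The 11th occurrence is 10 intervals after the first: 10 × 14 = 140 days after April 1, 2049.
April has 30 days — 29 days to the end of April leaves 111.
May has 31 days (80 left).
June has 30 days (50 left).
July has 31 days (19 left).
19 days into August → August 19, 2049.

August 19, 2049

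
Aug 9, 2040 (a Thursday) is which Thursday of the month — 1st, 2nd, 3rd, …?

2nd

Day 9 falls in week ⌈9/7⌉ of the month.
Days 1–7 hold the 1st Thursday, 8–14 the 2nd, 15–21 the 3rd, 22–28 the 4th, 29–31 the 5th.
9 is in the range for the 2nd.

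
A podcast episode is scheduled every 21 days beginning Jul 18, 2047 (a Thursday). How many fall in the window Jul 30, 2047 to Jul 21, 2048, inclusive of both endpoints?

Occurrences land 21·i days after Jul 18, 2047 for i = 0, 1, 2, …
Jul 30, 2047 is 12 days after the start; 12 ÷ 21 = 0 remainder 12; since the remainder is 12, round up to i = 1. First occurrence in the window: #2 on Aug 8, 2047 (1×21 = 21 days in).
Jul 21, 2048 is 369 days after the start; 369 ÷ 21 = 17 remainder 12. Last occurrence in the window: #18 on Jul 9, 2048.
Occurrences #2 through #18: 17 in total.

17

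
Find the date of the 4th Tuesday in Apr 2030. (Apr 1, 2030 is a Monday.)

Apr 2030 begins on a Monday, so the first Tuesday is Apr 2 (1 day later).
The 4th Tuesday is 3 weeks later: 2 + 21 = 23.

Apr 23, 2030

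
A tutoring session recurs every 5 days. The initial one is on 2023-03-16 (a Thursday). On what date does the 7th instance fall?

2023-04-15

The 7th occurrence is 6 intervals after the first: 6 × 5 = 30 days after 2023-03-16.
March has 31 days — 15 days to the end of March leaves 15.
15 days into April → 2023-04-15.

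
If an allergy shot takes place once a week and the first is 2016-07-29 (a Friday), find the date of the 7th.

The 7th occurrence is 6 intervals after the first: 6 × 7 = 42 days after 2016-07-29.
July has 31 days — 2 days to the end of July leaves 40.
August has 31 days (9 left).
9 days into September → 2016-09-09.

2016-09-09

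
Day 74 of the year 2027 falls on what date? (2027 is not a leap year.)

Mar 15, 2027

Jan has 31 days (74 − 31 = 43 remain).
Feb has 28 days (43 − 28 = 15 remain).
15 into Mar → Mar 15.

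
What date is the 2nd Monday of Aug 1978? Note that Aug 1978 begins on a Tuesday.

Aug 1978 begins on a Tuesday, so the first Monday is Aug 7 (6 days later).
The 2nd Monday is 1 weeks later: 7 + 7 = 14.

Aug 14, 1978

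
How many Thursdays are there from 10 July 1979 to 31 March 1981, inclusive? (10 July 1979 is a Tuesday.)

10 July 1979 is a Tuesday; the first Thursday on or after it is 12 July 1979 (2 days later).
From 12 July 1979 to 31 March 1981: 172 + 366 + 90 = 628 days (rest of 1979, 1980, to 31 March 1981 in 1981).
628 ÷ 7 = 89 full weeks with remainder 5, so 89 more Thursdays after the first → 90.

90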